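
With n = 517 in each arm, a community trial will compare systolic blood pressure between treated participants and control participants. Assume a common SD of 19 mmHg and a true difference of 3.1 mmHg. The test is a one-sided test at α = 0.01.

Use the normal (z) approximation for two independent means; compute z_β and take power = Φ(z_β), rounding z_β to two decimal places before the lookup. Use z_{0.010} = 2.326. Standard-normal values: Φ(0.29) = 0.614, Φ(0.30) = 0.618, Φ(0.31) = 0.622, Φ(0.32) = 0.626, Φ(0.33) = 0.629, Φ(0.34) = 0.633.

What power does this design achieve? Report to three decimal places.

z_β = δ·√(n/(σ₁²+σ₂²)) − z_α
    = 3.1 · √(517/722) − 2.326
    = 3.1 · 0.84621 − 2.326
    = 2.6232 − 2.326 = 0.2972 → 0.30
Power = Φ(0.30) = 0.618.

Power ≈ 0.618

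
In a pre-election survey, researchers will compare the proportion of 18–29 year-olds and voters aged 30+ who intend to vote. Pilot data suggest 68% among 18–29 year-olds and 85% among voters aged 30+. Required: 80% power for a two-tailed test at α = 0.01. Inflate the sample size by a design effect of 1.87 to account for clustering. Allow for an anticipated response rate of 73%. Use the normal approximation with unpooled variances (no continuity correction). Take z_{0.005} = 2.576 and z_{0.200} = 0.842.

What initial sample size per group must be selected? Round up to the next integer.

n = (z_{α/2} + z_β)² · [p₁(1−p₁) + p₂(1−p₂)] / (p₁ − p₂)²
  = (2.576 + 0.842)² · (0.68·0.32 + 0.85·0.15) / (-0.17)²
  = (3.418)² · (0.2176 + 0.1275) / 0.0289
  = 11.6827 · 0.3451 / 0.0289
  = 139.51
Design effect: 1.87 × 139.51 = 260.88.
Adjust for 73% response: 260.88 / 0.73 = 357.36.
Round up → n = 358 per group.

n = 358 per group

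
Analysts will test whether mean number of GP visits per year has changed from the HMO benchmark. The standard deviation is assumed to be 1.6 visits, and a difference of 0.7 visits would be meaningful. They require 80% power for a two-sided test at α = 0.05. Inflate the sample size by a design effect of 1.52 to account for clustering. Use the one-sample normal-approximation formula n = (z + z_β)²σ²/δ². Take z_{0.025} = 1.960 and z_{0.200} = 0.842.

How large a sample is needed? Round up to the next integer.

n = (z_{α/2} + z_β)² · σ² / δ²
  = (1.960 + 0.842)² · 1.6² / 0.7²
  = 7.8512 · 2.56 / 0.49
  = 41.02
Design effect: 1.52 × 41.02 = 62.35.
Round up → n = 63.

n = 63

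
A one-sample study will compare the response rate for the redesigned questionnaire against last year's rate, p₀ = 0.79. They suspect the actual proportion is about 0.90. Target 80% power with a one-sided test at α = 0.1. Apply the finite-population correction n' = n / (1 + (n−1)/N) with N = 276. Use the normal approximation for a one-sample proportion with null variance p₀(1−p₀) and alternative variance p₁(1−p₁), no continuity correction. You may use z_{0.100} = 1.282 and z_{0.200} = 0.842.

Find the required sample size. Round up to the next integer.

n = [z_α·√(p₀q₀) + z_β·√(p₁q₁)]² / (p₁ − p₀)²
  = [1.282·√(0.79·0.21) + 0.842·√(0.90·0.10)]² / (0.11)²
  = [1.282·0.4073 + 0.842·0.3000]² / 0.0121
  = [0.7748]² / 0.0121
  = 49.61
Finite-population correction (N = 276): 49.61 / (1 + (49.61 − 1)/276) = 42.18.
Round up → n = 43.

n = 43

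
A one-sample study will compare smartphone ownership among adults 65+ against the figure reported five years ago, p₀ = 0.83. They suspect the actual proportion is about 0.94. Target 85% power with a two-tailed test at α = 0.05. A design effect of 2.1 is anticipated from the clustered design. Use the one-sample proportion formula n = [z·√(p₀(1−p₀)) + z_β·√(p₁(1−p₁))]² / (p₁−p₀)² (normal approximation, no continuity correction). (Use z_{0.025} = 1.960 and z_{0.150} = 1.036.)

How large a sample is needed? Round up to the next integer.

n = 168

n = [z_{α/2}·√(p₀q₀) + z_β·√(p₁q₁)]² / (p₁ − p₀)²
  = [1.960·√(0.83·0.17) + 1.036·√(0.94·0.06)]² / (0.11)²
  = [1.960·0.3756 + 1.036·0.2375]² / 0.0121
  = [0.9823]² / 0.0121
  = 79.74
Design effect: 2.1 × 79.74 = 167.46.
Round up → n = 168.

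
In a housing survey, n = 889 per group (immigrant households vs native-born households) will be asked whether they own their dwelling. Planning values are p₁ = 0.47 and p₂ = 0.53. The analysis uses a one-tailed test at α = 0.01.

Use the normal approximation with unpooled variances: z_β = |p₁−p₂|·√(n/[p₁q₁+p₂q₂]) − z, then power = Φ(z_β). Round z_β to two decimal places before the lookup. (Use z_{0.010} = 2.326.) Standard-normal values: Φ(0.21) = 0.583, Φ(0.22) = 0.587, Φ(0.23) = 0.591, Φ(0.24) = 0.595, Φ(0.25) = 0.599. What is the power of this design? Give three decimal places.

z_β = |p₁−p₂|·√(n/[p₁q₁+p₂q₂]) − z_α
    = 0.06 · √(889/0.4982) − 2.326
    = 0.06 · 42.2424 − 2.326
    = 2.5345 − 2.326 = 0.2085 → 0.21
Power = Φ(0.21) = 0.583.

Power ≈ 0.583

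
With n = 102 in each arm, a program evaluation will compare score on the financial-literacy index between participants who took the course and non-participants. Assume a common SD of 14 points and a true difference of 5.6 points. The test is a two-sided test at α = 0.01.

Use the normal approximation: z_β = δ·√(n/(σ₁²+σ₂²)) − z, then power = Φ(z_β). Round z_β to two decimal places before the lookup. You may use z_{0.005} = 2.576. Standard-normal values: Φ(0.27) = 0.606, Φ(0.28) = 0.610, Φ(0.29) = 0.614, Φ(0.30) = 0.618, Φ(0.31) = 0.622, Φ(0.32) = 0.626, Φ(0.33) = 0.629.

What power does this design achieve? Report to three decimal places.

Power ≈ 0.610

z_β = δ·√(n/(σ₁²+σ₂²)) − z_{α/2}
    = 5.6 · √(102/392) − 2.576
    = 5.6 · 0.51010 − 2.576
    = 2.8566 − 2.576 = 0.2806 → 0.28
Power = Φ(0.28) = 0.610.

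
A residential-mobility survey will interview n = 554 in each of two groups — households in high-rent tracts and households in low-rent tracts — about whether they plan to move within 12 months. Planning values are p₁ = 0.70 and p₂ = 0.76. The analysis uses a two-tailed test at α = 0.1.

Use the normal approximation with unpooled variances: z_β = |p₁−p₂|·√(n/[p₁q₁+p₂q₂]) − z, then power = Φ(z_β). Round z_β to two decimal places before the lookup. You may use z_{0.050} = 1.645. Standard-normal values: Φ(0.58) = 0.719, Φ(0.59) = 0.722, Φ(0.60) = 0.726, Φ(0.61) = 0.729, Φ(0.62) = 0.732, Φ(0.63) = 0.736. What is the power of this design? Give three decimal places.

z_β = |p₁−p₂|·√(n/[p₁q₁+p₂q₂]) − z_{α/2}
    = 0.06 · √(554/0.3924) − 1.645
    = 0.06 · 37.5743 − 1.645
    = 2.2545 − 1.645 = 0.6095 → 0.61
Power = Φ(0.61) = 0.729.

Power ≈ 0.729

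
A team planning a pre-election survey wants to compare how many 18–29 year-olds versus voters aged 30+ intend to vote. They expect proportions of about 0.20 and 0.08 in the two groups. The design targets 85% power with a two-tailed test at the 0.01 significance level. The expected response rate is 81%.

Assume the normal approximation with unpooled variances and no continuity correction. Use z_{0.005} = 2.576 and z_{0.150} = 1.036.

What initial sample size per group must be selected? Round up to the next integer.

n = 262 per group

n = (z_{α/2} + z_β)² · [p₁(1−p₁) + p₂(1−p₂)] / (p₁ − p₂)²
  = (2.576 + 1.036)² · (0.20·0.80 + 0.08·0.92) / (0.12)²
  = (3.612)² · (0.1600 + 0.0736) / 0.0144
  = 13.0465 · 0.2336 / 0.0144
  = 211.64
Adjust for 81% response: 211.64 / 0.81 = 261.29.
Round up → n = 262 per group.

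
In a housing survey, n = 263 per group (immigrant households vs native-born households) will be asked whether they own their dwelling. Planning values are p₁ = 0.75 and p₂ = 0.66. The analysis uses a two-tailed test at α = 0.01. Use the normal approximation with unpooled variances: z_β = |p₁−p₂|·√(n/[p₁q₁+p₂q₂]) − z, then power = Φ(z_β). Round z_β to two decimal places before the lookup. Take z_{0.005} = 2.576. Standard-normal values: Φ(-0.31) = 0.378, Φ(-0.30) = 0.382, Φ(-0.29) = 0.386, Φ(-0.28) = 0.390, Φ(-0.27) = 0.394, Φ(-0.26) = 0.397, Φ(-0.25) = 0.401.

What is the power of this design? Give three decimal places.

Power ≈ 0.382

z_β = |p₁−p₂|·√(n/[p₁q₁+p₂q₂]) − z_{α/2}
    = 0.09 · √(263/0.4119) − 2.576
    = 0.09 · 25.2686 − 2.576
    = 2.2742 − 2.576 = -0.3018 → -0.30
Power = Φ(-0.30) = 0.382.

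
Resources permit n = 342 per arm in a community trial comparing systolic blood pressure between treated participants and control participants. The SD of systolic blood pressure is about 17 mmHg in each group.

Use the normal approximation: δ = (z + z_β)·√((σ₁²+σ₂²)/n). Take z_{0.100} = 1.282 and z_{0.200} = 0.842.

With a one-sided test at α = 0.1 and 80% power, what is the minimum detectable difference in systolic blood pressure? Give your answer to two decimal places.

Minimum detectable difference ≈ 2.76 mmHg

δ = (z_α + z_β) · √((σ₁²+σ₂²)/n)
  = (1.282 + 0.842) · √(578/342)
  = 2.124 · √1.6901
  = 2.124 · 1.3000
  = 2.7612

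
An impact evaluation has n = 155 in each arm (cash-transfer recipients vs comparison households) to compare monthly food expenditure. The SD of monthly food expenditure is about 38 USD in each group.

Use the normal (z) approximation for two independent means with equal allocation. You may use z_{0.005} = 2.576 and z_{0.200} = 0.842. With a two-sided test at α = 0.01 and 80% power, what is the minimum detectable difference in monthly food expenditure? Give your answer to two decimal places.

δ = (z_{α/2} + z_β) · √((σ₁²+σ₂²)/n)
  = (2.576 + 0.842) · √(2888/155)
  = 3.418 · √18.6323
  = 3.418 · 4.3165
  = 14.7538

Minimum detectable difference ≈ 14.75 USD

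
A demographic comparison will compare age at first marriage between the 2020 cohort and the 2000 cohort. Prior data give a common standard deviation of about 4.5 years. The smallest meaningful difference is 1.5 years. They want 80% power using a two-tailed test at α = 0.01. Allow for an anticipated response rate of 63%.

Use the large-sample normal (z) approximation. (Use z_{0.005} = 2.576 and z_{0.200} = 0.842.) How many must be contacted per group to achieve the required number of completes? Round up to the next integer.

n = (z_{α/2} + z_β)² · (σ₁² + σ₂²) / δ²
  = (2.576 + 0.842)² · (2·4.5² = 40.5) / 1.5²
  = 11.6827 · 40.5 / 2.25
  = 210.29
Adjust for 63% response: 210.29 / 0.63 = 333.79.
Round up → n = 334 per group.

n = 334 per group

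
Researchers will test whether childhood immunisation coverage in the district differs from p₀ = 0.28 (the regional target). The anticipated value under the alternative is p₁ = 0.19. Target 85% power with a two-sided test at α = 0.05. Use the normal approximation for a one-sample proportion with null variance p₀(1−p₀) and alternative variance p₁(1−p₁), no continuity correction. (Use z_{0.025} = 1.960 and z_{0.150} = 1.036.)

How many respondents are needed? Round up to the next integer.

n = [z_{α/2}·√(p₀q₀) + z_β·√(p₁q₁)]² / (p₁ − p₀)²
  = [1.960·√(0.28·0.72) + 1.036·√(0.19·0.81)]² / (-0.09)²
  = [1.960·0.4490 + 1.036·0.3923]² / 0.0081
  = [1.2865]² / 0.0081
  = 204.32
Round up → n = 205.

n = 205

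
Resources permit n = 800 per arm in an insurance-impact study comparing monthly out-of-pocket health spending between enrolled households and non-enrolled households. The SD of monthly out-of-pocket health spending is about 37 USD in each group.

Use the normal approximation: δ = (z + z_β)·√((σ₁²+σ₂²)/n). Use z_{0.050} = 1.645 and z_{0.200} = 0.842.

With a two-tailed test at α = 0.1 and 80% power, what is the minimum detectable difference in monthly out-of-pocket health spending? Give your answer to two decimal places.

δ = (z_{α/2} + z_β) · √((σ₁²+σ₂²)/n)
  = (1.645 + 0.842) · √(2738/800)
  = 2.487 · √3.4225
  = 2.487 · 1.8500
  = 4.6010

Minimum detectable difference ≈ 4.60 USD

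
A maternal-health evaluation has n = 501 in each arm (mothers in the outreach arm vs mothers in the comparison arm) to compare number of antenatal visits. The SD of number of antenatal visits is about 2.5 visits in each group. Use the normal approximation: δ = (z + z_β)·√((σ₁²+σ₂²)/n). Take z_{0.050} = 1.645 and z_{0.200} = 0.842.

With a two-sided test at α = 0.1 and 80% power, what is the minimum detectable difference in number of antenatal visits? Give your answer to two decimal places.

Minimum detectable difference ≈ 0.39 visits

δ = (z_{α/2} + z_β) · √((σ₁²+σ₂²)/n)
  = (1.645 + 0.842) · √(12.5/501)
  = 2.487 · √0.02495
  = 2.487 · 0.1580
  = 0.3928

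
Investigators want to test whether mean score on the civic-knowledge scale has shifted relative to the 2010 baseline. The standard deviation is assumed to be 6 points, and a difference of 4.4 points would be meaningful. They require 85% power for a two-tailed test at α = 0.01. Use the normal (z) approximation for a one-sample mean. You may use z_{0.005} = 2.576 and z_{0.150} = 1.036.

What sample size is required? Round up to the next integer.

n = 25

n = (z_{α/2} + z_β)² · σ² / δ²
  = (2.576 + 1.036)² · 6² / 4.4²
  = 13.0465 · 36 / 19.36
  = 24.26
Round up → n = 25.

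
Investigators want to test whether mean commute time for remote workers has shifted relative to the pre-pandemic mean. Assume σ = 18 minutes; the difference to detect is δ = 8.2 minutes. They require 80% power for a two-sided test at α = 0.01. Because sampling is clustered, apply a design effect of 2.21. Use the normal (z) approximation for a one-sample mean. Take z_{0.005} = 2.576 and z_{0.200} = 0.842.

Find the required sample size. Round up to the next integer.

n = 125

n = (z_{α/2} + z_β)² · σ² / δ²
  = (2.576 + 0.842)² · 18² / 8.2²
  = 11.6827 · 324 / 67.24
  = 56.29
Design effect: 2.21 × 56.29 = 124.41.
Round up → n = 125.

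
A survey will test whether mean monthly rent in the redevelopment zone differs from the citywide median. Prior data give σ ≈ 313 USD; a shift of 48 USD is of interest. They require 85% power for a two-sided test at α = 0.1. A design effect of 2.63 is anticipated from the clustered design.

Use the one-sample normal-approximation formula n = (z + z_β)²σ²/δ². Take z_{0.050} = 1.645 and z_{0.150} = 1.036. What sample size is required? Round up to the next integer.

n = (z_{α/2} + z_β)² · σ² / δ²
  = (1.645 + 1.036)² · 313² / 48²
  = 7.1878 · 97969 / 2304
  = 305.63
Design effect: 2.63 × 305.63 = 803.81.
Round up → n = 804.

n = 804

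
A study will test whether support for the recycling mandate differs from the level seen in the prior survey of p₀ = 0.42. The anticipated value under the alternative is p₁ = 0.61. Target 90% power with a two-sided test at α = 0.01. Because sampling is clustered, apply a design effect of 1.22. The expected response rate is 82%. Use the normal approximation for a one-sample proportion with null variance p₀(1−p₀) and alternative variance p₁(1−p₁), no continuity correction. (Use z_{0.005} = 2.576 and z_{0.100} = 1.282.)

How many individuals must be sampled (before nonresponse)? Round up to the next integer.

n = [z_{α/2}·√(p₀q₀) + z_β·√(p₁q₁)]² / (p₁ − p₀)²
  = [2.576·√(0.42·0.58) + 1.282·√(0.61·0.39)]² / (0.19)²
  = [2.576·0.4936 + 1.282·0.4877]² / 0.0361
  = [1.8967]² / 0.0361
  = 99.65
Design effect: 1.22 × 99.65 = 121.58.
Adjust for 82% response: 121.58 / 0.82 = 148.26.
Round up → n = 149.

n = 149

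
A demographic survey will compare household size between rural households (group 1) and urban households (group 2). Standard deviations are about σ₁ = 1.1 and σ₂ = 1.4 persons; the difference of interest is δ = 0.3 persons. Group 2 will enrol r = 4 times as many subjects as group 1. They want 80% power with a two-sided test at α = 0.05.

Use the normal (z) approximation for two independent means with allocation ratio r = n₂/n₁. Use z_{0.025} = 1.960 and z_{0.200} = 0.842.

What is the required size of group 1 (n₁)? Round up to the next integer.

n₁ = (z_{α/2} + z_β)² · (σ₁² + σ₂²/r) / δ²
   = (1.960 + 0.842)² · (1.1² + 1.4²/4) / 0.3²
   = 7.8512 · (1.21 + 0.49) / 0.09
   = 7.8512 · 1.7 / 0.09
   = 148.30
Round up → n₁ = 149; n₂ = r·n₁ = 4 × 149 = 596.

n₁ = 149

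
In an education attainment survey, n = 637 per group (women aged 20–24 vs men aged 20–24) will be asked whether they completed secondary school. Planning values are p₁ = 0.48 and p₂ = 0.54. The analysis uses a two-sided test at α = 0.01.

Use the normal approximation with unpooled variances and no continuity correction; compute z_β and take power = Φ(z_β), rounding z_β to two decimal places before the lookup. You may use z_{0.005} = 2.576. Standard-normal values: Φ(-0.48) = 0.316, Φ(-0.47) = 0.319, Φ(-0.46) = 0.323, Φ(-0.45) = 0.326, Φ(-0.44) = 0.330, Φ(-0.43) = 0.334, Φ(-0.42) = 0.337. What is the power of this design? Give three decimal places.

z_β = |p₁−p₂|·√(n/[p₁q₁+p₂q₂]) − z_{α/2}
    = 0.06 · √(637/0.4980) − 2.576
    = 0.06 · 35.7647 − 2.576
    = 2.1459 − 2.576 = -0.4301 → -0.43
Power = Φ(-0.43) = 0.334.

Power ≈ 0.334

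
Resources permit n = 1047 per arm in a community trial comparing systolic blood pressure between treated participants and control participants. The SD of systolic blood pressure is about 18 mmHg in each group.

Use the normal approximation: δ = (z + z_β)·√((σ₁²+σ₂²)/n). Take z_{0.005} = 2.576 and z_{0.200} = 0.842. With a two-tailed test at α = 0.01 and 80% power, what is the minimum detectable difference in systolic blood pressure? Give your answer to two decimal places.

δ = (z_{α/2} + z_β) · √((σ₁²+σ₂²)/n)
  = (2.576 + 0.842) · √(648/1047)
  = 3.418 · √0.61891
  = 3.418 · 0.7867
  = 2.6890

Minimum detectable difference ≈ 2.69 mmHg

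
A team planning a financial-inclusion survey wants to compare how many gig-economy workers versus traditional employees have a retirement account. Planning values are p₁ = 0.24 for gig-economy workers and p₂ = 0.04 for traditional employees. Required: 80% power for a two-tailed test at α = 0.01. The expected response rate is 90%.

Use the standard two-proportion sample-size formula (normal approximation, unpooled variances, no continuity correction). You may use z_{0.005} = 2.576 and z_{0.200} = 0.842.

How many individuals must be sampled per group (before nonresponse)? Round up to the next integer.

n = 72 per group

n = (z_{α/2} + z_β)² · [p₁(1−p₁) + p₂(1−p₂)] / (p₁ − p₂)²
  = (2.576 + 0.842)² · (0.24·0.76 + 0.04·0.96) / (0.20)²
  = (3.418)² · (0.1824 + 0.0384) / 0.0400
  = 11.6827 · 0.2208 / 0.0400
  = 64.49
Adjust for 90% response: 64.49 / 0.90 = 71.65.
Round up → n = 72 per group.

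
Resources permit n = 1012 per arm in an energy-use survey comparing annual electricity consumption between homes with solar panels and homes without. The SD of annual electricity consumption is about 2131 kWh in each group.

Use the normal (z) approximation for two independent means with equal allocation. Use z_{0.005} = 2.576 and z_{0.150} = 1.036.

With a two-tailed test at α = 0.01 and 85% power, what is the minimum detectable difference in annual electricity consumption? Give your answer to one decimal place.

Minimum detectable difference ≈ 342.2 kWh

δ = (z_{α/2} + z_β) · √((σ₁²+σ₂²)/n)
  = (2.576 + 1.036) · √(9082322/1012)
  = 3.612 · √8974.6
  = 3.612 · 94.7345
  = 342.1810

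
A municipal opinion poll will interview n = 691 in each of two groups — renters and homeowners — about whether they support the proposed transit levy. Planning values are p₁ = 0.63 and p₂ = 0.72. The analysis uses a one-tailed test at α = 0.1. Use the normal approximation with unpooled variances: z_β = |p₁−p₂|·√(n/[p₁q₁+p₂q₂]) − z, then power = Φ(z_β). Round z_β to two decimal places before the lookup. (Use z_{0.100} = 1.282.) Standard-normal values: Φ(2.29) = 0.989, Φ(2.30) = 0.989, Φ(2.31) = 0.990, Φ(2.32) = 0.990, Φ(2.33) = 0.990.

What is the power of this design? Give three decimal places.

Power ≈ 0.990

z_β = |p₁−p₂|·√(n/[p₁q₁+p₂q₂]) − z_α
    = 0.09 · √(691/0.4347) − 1.282
    = 0.09 · 39.8698 − 1.282
    = 3.5883 − 1.282 = 2.3063 → 2.31
Power = Φ(2.31) = 0.990.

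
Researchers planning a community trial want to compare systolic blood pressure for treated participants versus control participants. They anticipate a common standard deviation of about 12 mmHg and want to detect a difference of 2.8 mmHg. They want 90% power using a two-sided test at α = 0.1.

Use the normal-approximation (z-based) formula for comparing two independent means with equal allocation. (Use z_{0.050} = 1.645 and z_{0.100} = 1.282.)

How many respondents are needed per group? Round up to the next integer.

n = (z_{α/2} + z_β)² · (σ₁² + σ₂²) / δ²
  = (1.645 + 1.282)² · (2·12² = 288) / 2.8²
  = 8.5673 · 288 / 7.84
  = 314.72
Round up → n = 315 per group.

n = 315 per group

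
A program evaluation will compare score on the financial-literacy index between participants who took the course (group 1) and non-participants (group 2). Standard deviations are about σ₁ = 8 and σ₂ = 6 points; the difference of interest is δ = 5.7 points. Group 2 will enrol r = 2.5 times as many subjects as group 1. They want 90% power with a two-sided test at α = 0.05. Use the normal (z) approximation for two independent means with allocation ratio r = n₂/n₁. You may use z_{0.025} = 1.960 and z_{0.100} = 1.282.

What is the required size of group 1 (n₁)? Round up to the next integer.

n₁ = (z_{α/2} + z_β)² · (σ₁² + σ₂²/r) / δ²
   = (1.960 + 1.282)² · (8² + 6²/2.5) / 5.7²
   = 10.5106 · (64 + 14.4) / 32.49
   = 10.5106 · 78.4 / 32.49
   = 25.36
Round up → n₁ = 26; n₂ = r·n₁ = 2.5 × 26 = 65.

n₁ = 26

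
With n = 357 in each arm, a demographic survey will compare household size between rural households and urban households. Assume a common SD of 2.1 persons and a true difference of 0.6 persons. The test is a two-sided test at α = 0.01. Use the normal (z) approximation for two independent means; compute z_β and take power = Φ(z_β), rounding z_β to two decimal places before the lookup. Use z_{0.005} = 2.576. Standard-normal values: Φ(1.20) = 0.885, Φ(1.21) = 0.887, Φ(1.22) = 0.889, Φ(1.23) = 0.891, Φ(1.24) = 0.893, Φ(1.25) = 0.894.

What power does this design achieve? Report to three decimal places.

z_β = δ·√(n/(σ₁²+σ₂²)) − z_{α/2}
    = 0.6 · √(357/8.82) − 2.576
    = 0.6 · 6.36209 − 2.576
    = 3.8173 − 2.576 = 1.2413 → 1.24
Power = Φ(1.24) = 0.893.

Power ≈ 0.893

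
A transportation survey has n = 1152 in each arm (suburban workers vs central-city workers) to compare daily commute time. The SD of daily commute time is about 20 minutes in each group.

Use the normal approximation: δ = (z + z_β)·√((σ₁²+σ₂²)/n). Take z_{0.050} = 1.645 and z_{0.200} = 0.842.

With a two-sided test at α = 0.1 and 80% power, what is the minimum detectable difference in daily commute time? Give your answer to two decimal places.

δ = (z_{α/2} + z_β) · √((σ₁²+σ₂²)/n)
  = (1.645 + 0.842) · √(800/1152)
  = 2.487 · √0.69444
  = 2.487 · 0.8333
  = 2.0725

Minimum detectable difference ≈ 2.07 minutes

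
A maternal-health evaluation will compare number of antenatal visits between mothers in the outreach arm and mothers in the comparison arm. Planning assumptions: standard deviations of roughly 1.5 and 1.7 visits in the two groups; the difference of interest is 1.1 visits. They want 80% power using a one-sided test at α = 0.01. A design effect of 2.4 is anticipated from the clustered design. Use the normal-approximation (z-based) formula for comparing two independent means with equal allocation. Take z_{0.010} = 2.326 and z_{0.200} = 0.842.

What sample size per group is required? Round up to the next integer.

n = 103 per group

n = (z_α + z_β)² · (σ₁² + σ₂²) / δ²
  = (2.326 + 0.842)² · (1.5² + 1.7² = 5.14) / 1.1²
  = 10.0362 · 5.14 / 1.21
  = 42.63
Design effect: 2.4 × 42.63 = 102.32.
Round up → n = 103 per group.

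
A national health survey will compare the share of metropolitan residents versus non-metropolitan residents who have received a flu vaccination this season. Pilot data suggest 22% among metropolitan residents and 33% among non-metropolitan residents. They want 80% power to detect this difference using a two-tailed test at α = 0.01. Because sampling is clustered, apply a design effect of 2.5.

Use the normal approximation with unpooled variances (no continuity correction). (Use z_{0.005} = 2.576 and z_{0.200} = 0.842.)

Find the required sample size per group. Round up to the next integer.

n = 948 per group

n = (z_{α/2} + z_β)² · [p₁(1−p₁) + p₂(1−p₂)] / (p₁ − p₂)²
  = (2.576 + 0.842)² · (0.22·0.78 + 0.33·0.67) / (-0.11)²
  = (3.418)² · (0.1716 + 0.2211) / 0.0121
  = 11.6827 · 0.3927 / 0.0121
  = 379.16
Design effect: 2.5 × 379.16 = 947.89.
Round up → n = 948 per group.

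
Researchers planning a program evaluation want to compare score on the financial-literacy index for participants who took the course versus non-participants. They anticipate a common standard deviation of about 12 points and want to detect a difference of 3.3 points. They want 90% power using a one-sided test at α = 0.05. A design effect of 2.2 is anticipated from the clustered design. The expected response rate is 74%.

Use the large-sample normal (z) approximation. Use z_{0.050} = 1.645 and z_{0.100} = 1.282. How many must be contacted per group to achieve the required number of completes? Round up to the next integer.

n = 674 per group

n = (z_α + z_β)² · (σ₁² + σ₂²) / δ²
  = (1.645 + 1.282)² · (2·12² = 288) / 3.3²
  = 8.5673 · 288 / 10.89
  = 226.57
Design effect: 2.2 × 226.57 = 498.46.
Adjust for 74% response: 498.46 / 0.74 = 673.60.
Round up → n = 674 per group.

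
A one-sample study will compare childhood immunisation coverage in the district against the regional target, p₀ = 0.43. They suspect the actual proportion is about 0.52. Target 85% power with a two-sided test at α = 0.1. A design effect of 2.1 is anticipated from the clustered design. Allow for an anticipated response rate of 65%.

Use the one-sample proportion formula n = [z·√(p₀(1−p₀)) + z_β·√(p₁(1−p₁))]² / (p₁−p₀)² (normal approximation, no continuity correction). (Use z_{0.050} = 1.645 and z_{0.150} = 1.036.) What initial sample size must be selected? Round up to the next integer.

n = 708

n = [z_{α/2}·√(p₀q₀) + z_β·√(p₁q₁)]² / (p₁ − p₀)²
  = [1.645·√(0.43·0.57) + 1.036·√(0.52·0.48)]² / (0.09)²
  = [1.645·0.4951 + 1.036·0.4996]² / 0.0081
  = [1.3320]² / 0.0081
  = 219.04
Design effect: 2.1 × 219.04 = 459.97.
Adjust for 65% response: 459.97 / 0.65 = 707.65.
Round up → n = 708.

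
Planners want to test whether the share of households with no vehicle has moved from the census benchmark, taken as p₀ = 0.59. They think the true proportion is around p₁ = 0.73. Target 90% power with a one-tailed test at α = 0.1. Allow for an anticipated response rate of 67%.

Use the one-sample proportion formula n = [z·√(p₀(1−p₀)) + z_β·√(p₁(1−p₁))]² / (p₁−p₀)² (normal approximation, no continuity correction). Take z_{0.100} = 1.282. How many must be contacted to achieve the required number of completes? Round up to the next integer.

n = 110

n = [z_α·√(p₀q₀) + z_β·√(p₁q₁)]² / (p₁ − p₀)²
  = [1.282·√(0.59·0.41) + 1.282·√(0.73·0.27)]² / (0.14)²
  = [1.282·0.4918 + 1.282·0.4440]² / 0.0196
  = [1.1997]² / 0.0196
  = 73.43
Adjust for 67% response: 73.43 / 0.67 = 109.60.
Round up → n = 110.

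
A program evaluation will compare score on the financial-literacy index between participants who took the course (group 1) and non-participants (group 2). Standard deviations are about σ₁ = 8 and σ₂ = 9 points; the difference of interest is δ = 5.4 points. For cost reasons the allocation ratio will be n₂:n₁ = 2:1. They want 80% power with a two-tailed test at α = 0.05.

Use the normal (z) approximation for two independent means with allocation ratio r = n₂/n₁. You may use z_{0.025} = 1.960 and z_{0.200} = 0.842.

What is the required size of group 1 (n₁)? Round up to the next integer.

n₁ = (z_{α/2} + z_β)² · (σ₁² + σ₂²/r) / δ²
   = (1.960 + 0.842)² · (8² + 9²/2) / 5.4²
   = 7.8512 · (64 + 40.5) / 29.16
   = 7.8512 · 104.5 / 29.16
   = 28.14
Round up → n₁ = 29; n₂ = r·n₁ = 2 × 29 = 58.

n₁ = 29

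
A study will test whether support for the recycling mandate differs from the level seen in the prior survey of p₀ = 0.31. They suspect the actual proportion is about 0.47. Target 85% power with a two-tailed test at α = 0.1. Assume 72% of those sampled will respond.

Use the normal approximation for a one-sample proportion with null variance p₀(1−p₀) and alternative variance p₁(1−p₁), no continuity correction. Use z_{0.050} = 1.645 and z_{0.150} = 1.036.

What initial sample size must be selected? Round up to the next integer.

n = [z_{α/2}·√(p₀q₀) + z_β·√(p₁q₁)]² / (p₁ − p₀)²
  = [1.645·√(0.31·0.69) + 1.036·√(0.47·0.53)]² / (0.16)²
  = [1.645·0.4625 + 1.036·0.4991]² / 0.0256
  = [1.2779]² / 0.0256
  = 63.79
Adjust for 72% response: 63.79 / 0.72 = 88.59.
Round up → n = 89.

n = 89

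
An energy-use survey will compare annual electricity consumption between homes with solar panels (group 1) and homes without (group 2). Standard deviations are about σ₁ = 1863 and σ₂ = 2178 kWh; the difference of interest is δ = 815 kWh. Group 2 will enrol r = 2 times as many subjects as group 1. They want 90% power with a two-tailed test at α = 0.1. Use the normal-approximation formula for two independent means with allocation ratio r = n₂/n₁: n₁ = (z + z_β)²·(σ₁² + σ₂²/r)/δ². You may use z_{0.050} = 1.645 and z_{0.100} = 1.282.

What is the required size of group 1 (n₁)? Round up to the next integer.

n₁ = (z_{α/2} + z_β)² · (σ₁² + σ₂²/r) / δ²
   = (1.645 + 1.282)² · (1863² + 2178²/2) / 815²
   = 8.5673 · (3470769 + 2371842) / 664225
   = 8.5673 · 5842611 / 664225
   = 75.36
Round up → n₁ = 76; n₂ = r·n₁ = 2 × 76 = 152.

n₁ = 76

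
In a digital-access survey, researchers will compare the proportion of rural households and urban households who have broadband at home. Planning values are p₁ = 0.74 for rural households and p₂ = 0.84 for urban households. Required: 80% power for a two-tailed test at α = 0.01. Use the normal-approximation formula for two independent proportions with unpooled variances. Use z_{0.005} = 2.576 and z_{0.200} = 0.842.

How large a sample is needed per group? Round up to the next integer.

n = 382 per group

n = (z_{α/2} + z_β)² · [p₁(1−p₁) + p₂(1−p₂)] / (p₁ − p₂)²
  = (2.576 + 0.842)² · (0.74·0.26 + 0.84·0.16) / (-0.10)²
  = (3.418)² · (0.1924 + 0.1344) / 0.0100
  = 11.6827 · 0.3268 / 0.0100
  = 381.79
Round up → n = 382 per group.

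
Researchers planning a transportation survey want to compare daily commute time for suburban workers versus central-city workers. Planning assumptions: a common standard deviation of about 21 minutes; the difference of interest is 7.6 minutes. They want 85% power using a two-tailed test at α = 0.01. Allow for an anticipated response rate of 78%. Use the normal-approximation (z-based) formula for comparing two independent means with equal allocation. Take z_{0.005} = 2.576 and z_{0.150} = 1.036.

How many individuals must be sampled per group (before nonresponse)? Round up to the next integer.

n = 256 per group

n = (z_{α/2} + z_β)² · (σ₁² + σ₂²) / δ²
  = (2.576 + 1.036)² · (2·21² = 882) / 7.6²
  = 13.0465 · 882 / 57.76
  = 199.22
Adjust for 78% response: 199.22 / 0.78 = 255.41.
Round up → n = 256 per group.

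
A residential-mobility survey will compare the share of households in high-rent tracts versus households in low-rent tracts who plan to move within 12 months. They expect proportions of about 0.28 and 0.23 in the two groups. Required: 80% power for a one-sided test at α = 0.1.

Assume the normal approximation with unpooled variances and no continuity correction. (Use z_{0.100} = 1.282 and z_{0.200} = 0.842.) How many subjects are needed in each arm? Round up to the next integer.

n = (z_α + z_β)² · [p₁(1−p₁) + p₂(1−p₂)] / (p₁ − p₂)²
  = (1.282 + 0.842)² · (0.28·0.72 + 0.23·0.77) / (0.05)²
  = (2.124)² · (0.2016 + 0.1771) / 0.0025
  = 4.5114 · 0.3787 / 0.0025
  = 683.38
Round up → n = 684 per group.

n = 684 per group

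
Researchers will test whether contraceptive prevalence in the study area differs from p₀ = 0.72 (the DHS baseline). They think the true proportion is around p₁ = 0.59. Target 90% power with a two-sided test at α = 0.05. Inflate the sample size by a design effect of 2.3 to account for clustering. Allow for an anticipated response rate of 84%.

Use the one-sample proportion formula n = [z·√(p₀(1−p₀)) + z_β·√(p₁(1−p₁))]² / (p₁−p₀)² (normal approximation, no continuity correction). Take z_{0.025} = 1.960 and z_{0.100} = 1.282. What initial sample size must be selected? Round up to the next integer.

n = 370

n = [z_{α/2}·√(p₀q₀) + z_β·√(p₁q₁)]² / (p₁ − p₀)²
  = [1.960·√(0.72·0.28) + 1.282·√(0.59·0.41)]² / (-0.13)²
  = [1.960·0.4490 + 1.282·0.4918]² / 0.0169
  = [1.5106]² / 0.0169
  = 135.02
Design effect: 2.3 × 135.02 = 310.54.
Adjust for 84% response: 310.54 / 0.84 = 369.69.
Round up → n = 370.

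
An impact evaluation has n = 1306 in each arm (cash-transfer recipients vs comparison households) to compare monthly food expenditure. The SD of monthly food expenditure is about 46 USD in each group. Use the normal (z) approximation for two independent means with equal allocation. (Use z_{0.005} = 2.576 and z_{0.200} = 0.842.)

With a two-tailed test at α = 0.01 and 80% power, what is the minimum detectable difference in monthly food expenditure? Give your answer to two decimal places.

Minimum detectable difference ≈ 6.15 USD

δ = (z_{α/2} + z_β) · √((σ₁²+σ₂²)/n)
  = (2.576 + 0.842) · √(4232/1306)
  = 3.418 · √3.2404
  = 3.418 · 1.8001
  = 6.1528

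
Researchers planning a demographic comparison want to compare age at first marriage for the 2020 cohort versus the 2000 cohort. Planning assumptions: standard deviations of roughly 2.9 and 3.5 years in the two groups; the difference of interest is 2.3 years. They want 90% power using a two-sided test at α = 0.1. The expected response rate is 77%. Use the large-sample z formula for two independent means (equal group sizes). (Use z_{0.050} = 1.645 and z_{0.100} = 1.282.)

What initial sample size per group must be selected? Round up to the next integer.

n = (z_{α/2} + z_β)² · (σ₁² + σ₂²) / δ²
  = (1.645 + 1.282)² · (2.9² + 3.5² = 20.66) / 2.3²
  = 8.5673 · 20.66 / 5.29
  = 33.46
Adjust for 77% response: 33.46 / 0.77 = 43.45.
Round up → n = 44 per group.

n = 44 per group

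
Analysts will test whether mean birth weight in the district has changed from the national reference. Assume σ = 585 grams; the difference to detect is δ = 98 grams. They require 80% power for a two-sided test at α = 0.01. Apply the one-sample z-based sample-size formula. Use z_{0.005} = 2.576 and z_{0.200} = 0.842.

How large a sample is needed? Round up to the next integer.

n = 417

n = (z_{α/2} + z_β)² · σ² / δ²
  = (2.576 + 0.842)² · 585² / 98²
  = 11.6827 · 342225 / 9604
  = 416.30
Round up → n = 417.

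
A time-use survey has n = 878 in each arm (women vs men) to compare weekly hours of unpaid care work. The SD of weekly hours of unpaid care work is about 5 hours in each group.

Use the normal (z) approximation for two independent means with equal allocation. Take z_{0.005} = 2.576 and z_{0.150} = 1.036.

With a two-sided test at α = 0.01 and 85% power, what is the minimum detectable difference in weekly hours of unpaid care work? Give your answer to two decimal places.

δ = (z_{α/2} + z_β) · √((σ₁²+σ₂²)/n)
  = (2.576 + 1.036) · √(50/878)
  = 3.612 · √0.05695
  = 3.612 · 0.2386
  = 0.8620

Minimum detectable difference ≈ 0.86 hours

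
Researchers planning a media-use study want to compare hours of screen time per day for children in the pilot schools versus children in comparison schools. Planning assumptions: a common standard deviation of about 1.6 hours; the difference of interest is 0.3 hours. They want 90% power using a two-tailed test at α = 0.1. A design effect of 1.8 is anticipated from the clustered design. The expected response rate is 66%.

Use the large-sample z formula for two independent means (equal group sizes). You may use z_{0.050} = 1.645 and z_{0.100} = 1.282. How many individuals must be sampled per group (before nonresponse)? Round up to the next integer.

n = 1330 per group

n = (z_{α/2} + z_β)² · (σ₁² + σ₂²) / δ²
  = (1.645 + 1.282)² · (2·1.6² = 5.12) / 0.3²
  = 8.5673 · 5.12 / 0.09
  = 487.39
Design effect: 1.8 × 487.39 = 877.29.
Adjust for 66% response: 877.29 / 0.66 = 1329.23.
Round up → n = 1330 per group.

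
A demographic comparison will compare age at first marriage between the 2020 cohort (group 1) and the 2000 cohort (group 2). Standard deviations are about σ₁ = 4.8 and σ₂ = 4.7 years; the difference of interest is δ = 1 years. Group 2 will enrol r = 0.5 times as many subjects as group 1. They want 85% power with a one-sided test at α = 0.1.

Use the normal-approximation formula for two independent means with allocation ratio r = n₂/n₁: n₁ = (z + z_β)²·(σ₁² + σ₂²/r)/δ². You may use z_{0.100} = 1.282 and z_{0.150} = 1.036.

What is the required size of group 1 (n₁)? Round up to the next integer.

n₁ = (z_α + z_β)² · (σ₁² + σ₂²/r) / δ²
   = (1.282 + 1.036)² · (4.8² + 4.7²/0.5) / 1²
   = 5.3731 · (23.04 + 44.18) / 1
   = 5.3731 · 67.22 / 1
   = 361.18
Round up → n₁ = 362; n₂ = r·n₁ = 0.5 × 362 = 181.

n₁ = 362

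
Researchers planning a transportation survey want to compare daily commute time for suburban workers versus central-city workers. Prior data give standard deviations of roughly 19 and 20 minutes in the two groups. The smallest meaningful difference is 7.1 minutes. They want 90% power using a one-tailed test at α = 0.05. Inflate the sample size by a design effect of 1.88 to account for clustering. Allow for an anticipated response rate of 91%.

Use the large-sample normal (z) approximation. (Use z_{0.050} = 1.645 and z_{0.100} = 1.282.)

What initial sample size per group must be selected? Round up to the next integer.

n = 268 per group

n = (z_α + z_β)² · (σ₁² + σ₂²) / δ²
  = (1.645 + 1.282)² · (19² + 20² = 761) / 7.1²
  = 8.5673 · 761 / 50.41
  = 129.33
Design effect: 1.88 × 129.33 = 243.15.
Adjust for 91% response: 243.15 / 0.91 = 267.20.
Round up → n = 268 per group.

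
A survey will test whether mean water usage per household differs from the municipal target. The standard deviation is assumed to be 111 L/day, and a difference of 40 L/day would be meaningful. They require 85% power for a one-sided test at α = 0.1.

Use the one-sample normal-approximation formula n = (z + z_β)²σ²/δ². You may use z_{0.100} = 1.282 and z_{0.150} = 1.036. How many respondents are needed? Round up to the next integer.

n = 42

n = (z_α + z_β)² · σ² / δ²
  = (1.282 + 1.036)² · 111² / 40²
  = 5.3731 · 12321 / 1600
  = 41.38
Round up → n = 42.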